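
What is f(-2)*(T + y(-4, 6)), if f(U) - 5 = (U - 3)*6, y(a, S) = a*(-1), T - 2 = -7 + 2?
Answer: -25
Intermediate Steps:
T = -3 (T = 2 + (-7 + 2) = 2 - 5 = -3)
y(a, S) = -a
f(U) = -13 + 6*U (f(U) = 5 + (U - 3)*6 = 5 + (-3 + U)*6 = 5 + (-18 + 6*U) = -13 + 6*U)
f(-2)*(T + y(-4, 6)) = (-13 + 6*(-2))*(-3 - 1*(-4)) = (-13 - 12)*(-3 + 4) = -25*1 = -25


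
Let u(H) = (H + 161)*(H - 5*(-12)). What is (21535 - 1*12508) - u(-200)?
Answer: 3567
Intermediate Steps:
u(H) = (60 + H)*(161 + H) (u(H) = (161 + H)*(H + 60) = (161 + H)*(60 + H) = (60 + H)*(161 + H))
(21535 - 1*12508) - u(-200) = (21535 - 1*12508) - (9660 + (-200)**2 + 221*(-200)) = (21535 - 12508) - (9660 + 40000 - 44200) = 9027 - 1*5460 = 9027 - 5460 = 3567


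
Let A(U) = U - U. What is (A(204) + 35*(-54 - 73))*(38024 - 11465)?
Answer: -118054755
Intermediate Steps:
A(U) = 0
(A(204) + 35*(-54 - 73))*(38024 - 11465) = (0 + 35*(-54 - 73))*(38024 - 11465) = (0 + 35*(-127))*26559 = (0 - 4445)*26559 = -4445*26559 = -118054755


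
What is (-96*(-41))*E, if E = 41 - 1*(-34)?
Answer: 295200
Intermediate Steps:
E = 75 (E = 41 + 34 = 75)
(-96*(-41))*E = -96*(-41)*75 = 3936*75 = 295200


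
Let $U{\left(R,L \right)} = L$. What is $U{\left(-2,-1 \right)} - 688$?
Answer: $-689$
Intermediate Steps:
$U{\left(-2,-1 \right)} - 688 = -1 - 688 = -689$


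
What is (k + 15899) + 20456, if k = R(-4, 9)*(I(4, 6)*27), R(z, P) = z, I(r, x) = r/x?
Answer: 36283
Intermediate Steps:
k = -72 (k = -4*4/6*27 = -4*4*(1/6)*27 = -8*27/3 = -4*18 = -72)
(k + 15899) + 20456 = (-72 + 15899) + 20456 = 15827 + 20456 = 36283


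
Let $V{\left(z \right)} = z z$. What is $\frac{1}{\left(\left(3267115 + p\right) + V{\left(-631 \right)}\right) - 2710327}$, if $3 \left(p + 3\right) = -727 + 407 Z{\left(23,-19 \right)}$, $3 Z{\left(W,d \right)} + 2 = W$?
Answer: $\frac{3}{2866960} \approx 1.0464 \cdot 10^{-6}$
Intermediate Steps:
$V{\left(z \right)} = z^{2}$
$Z{\left(W,d \right)} = - \frac{2}{3} + \frac{W}{3}$
$p = \frac{2113}{3}$ ($p = -3 + \frac{-727 + 407 \left(- \frac{2}{3} + \frac{1}{3} \cdot 23\right)}{3} = -3 + \frac{-727 + 407 \left(- \frac{2}{3} + \frac{23}{3}\right)}{3} = -3 + \frac{-727 + 407 \cdot 7}{3} = -3 + \frac{-727 + 2849}{3} = -3 + \frac{1}{3} \cdot 2122 = -3 + \frac{2122}{3} = \frac{2113}{3} \approx 704.33$)
$\frac{1}{\left(\left(3267115 + p\right) + V{\left(-631 \right)}\right) - 2710327} = \frac{1}{\left(\left(3267115 + \frac{2113}{3}\right) + \left(-631\right)^{2}\right) - 2710327} = \frac{1}{\left(\frac{9803458}{3} + 398161\right) - 2710327} = \frac{1}{\frac{10997941}{3} - 2710327} = \frac{1}{\frac{2866960}{3}} = \frac{3}{2866960}$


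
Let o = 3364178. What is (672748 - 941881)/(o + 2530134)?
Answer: -269133/5894312 ≈ -0.045660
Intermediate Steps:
(672748 - 941881)/(o + 2530134) = (672748 - 941881)/(3364178 + 2530134) = -269133/5894312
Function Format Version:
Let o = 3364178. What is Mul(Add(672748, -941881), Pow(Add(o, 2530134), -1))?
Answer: Rational(-269133, 5894312) ≈ -0.045660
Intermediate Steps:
Mul(Add(672748, -941881), Pow(Add(o, 2530134), -1)) = Mul(Add(672748, -941881), Pow(Add(3364178, 2530134), -1)) = Mul(-269133, Pow(5894312, -1)) = Mul(-269133, Rational(1, 5894312)) = Rational(-269133, 5894312)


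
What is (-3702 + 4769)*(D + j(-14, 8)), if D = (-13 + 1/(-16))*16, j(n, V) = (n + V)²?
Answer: -184591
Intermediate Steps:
j(n, V) = (V + n)²
D = -209 (D = (-13 - 1/16)*16 = -209/16*16 = -209)
(-3702 + 4769)*(D + j(-14, 8)) = (-3702 + 4769)*(-209 + (8 - 14)²) = 1067*(-209 + (-6)²) = 1067*(-209 + 36) = 1067*(-173) = -184591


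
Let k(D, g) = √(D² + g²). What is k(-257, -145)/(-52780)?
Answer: -√87074/52780 ≈ -0.0055908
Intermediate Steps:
k(-257, -145)/(-52780) = √((-257)² + (-145)²)/(-52780) = √(66049 + 21025)*(-1/52780) = √87074*(-1/52780) = -√87074/52780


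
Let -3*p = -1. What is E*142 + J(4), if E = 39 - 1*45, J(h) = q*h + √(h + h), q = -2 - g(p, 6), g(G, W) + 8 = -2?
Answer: -820 + 2*√2 ≈ -817.17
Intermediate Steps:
p = ⅓ (p = -⅓*(-1) = ⅓ ≈ 0.33333)
g(G, W) = -10 (g(G, W) = -8 - 2 = -10)
q = 8 (q = -2 - 1*(-10) = -2 + 10 = 8)
J(h) = 8*h + √2*√h (J(h) = 8*h + √(h + h) = 8*h + √(2*h) = 8*h + √2*√h)
E = -6 (E = 39 - 45 = -6)
E*142 + J(4) = -6*142 + (8*4 + √2*√4) = -852 + (32 + √2*2) = -852 + (32 + 2*√2) = -820 + 2*√2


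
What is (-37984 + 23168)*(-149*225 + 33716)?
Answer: -2829856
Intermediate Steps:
(-37984 + 23168)*(-149*225 + 33716) = -14816*(-33525 + 33716) = -14816*191 = -2829856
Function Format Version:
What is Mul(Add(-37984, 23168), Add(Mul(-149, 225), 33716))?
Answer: -2829856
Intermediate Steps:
Mul(Add(-37984, 23168), Add(Mul(-149, 225), 33716)) = Mul(-14816, Add(-33525, 33716)) = Mul(-14816, 191) = -2829856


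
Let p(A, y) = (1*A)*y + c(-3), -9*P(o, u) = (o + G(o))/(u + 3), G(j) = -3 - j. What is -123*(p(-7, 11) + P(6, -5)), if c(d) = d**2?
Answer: 16769/2 ≈ 8384.5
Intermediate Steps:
P(o, u) = 1/(3*(3 + u)) (P(o, u) = -(o + (-3 - o))/(9*(u + 3)) = -(-1)/(3*(3 + u)) = 1/(3*(3 + u)))
p(A, y) = 9 + A*y (p(A, y) = (1*A)*y + (-3)**2 = A*y + 9 = 9 + A*y)
-123*(p(-7, 11) + P(6, -5)) = -123*((9 - 7*11) + 1/(3*(3 - 5))) = -123*((9 - 77) + (1/3)/(-2)) = -123*(-68 + (1/3)*(-1/2)) = -123*(-68 - 1/6) = -123*(-409/6) = 16769/2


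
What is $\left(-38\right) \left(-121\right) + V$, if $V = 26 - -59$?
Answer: $4683$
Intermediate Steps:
$V = 85$ ($V = 26 + 59 = 85$)
$\left(-38\right) \left(-121\right) + V = \left(-38\right) \left(-121\right) + 85 = 4598 + 85 = 4683$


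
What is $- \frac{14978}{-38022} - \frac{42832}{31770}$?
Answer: $- \frac{96058937}{100663245} \approx -0.95426$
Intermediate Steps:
$- \frac{14978}{-38022} - \frac{42832}{31770} = \left(-14978\right) \left(- \frac{1}{38022}\right) - \frac{21416}{15885} = \frac{7489}{19011} - \frac{21416}{15885} = - \frac{96058937}{100663245}$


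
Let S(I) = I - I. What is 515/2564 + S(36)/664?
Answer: 515/2564 ≈ 0.20086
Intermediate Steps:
S(I) = 0
515/2564 + S(36)/664 = 515/2564 + 0/664 = 515*(1/2564) + 0*(1/664) = 515/2564 + 0 = 515/2564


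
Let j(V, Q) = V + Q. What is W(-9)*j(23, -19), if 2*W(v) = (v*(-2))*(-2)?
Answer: -72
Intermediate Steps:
j(V, Q) = Q + V
W(v) = 2*v (W(v) = ((v*(-2))*(-2))/2 = (-2*v*(-2))/2 = (4*v)/2 = 2*v)
W(-9)*j(23, -19) = (2*(-9))*(-19 + 23) = -18*4 = -72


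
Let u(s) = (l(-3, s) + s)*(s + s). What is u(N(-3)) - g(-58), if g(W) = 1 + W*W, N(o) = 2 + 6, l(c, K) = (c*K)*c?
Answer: -2085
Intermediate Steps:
l(c, K) = K*c² (l(c, K) = (K*c)*c = K*c²)
N(o) = 8
u(s) = 20*s² (u(s) = (s*(-3)² + s)*(s + s) = (s*9 + s)*(2*s) = (9*s + s)*(2*s) = (10*s)*(2*s) = 20*s²)
g(W) = 1 + W²
u(N(-3)) - g(-58) = 20*8² - (1 + (-58)²) = 20*64 - (1 + 3364) = 1280 - 1*3365 = 1280 - 3365 = -2085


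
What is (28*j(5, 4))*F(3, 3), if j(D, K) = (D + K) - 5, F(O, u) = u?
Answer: 336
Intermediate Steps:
j(D, K) = -5 + D + K
(28*j(5, 4))*F(3, 3) = (28*(-5 + 5 + 4))*3 = (28*4)*3 = 112*3 = 336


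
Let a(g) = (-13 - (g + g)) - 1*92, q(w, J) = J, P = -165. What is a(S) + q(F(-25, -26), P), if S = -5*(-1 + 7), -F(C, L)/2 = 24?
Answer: -210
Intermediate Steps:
F(C, L) = -48 (F(C, L) = -2*24 = -48)
S = -30 (S = -5*6 = -30)
a(g) = -105 - 2*g (a(g) = (-13 - 2*g) - 92 = -105 - 2*g)
a(S) + q(F(-25, -26), P) = (-105 - 2*(-30)) - 165 = (-105 + 60) - 165 = -45 - 165 = -210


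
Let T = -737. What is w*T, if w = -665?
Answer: 490105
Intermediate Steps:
w*T = -665*(-737) = 490105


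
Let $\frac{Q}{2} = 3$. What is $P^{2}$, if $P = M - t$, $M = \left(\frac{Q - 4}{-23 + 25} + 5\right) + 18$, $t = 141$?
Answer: $13689$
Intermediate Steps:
$Q = 6$ ($Q = 2 \cdot 3 = 6$)
$M = 24$ ($M = \left(\frac{6 - 4}{-23 + 25} + 5\right) + 18 = \left(\frac{2}{2} + 5\right) + 18 = \left(2 \cdot \frac{1}{2} + 5\right) + 18 = \left(1 + 5\right) + 18 = 6 + 18 = 24$)
$P = -117$ ($P = 24 - 141 = -117$)
$P^{2} = \left(-117\right)^{2} = 13689$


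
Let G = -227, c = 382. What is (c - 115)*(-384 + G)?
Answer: -163137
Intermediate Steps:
(c - 115)*(-384 + G) = (382 - 115)*(-384 - 227) = 267*(-611) = -163137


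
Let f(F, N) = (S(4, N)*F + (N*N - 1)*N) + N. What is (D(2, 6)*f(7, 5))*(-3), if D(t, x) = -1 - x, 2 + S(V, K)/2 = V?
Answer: 3213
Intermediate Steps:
S(V, K) = -4 + 2*V
f(F, N) = N + 4*F + N*(-1 + N**2) (f(F, N) = ((-4 + 2*4)*F + (N*N - 1)*N) + N = ((-4 + 8)*F + (N**2 - 1)*N) + N = (4*F + (-1 + N**2)*N) + N = (4*F + N*(-1 + N**2)) + N = N + 4*F + N*(-1 + N**2))
(D(2, 6)*f(7, 5))*(-3) = ((-1 - 1*6)*(5**3 + 4*7))*(-3) = ((-1 - 6)*(125 + 28))*(-3) = -7*153*(-3) = -1071*(-3) = 3213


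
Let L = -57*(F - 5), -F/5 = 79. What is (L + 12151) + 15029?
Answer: 49980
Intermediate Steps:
F = -395 (F = -5*79 = -395)
L = 22800 (L = -57*(-395 - 5) = -57*(-400) = 22800)
(L + 12151) + 15029 = (22800 + 12151) + 15029 = 34951 + 15029 = 49980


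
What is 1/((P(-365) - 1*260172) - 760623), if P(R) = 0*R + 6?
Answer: -1/1020789 ≈ -9.7963e-7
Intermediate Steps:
P(R) = 6 (P(R) = 0 + 6 = 6)
1/((P(-365) - 1*260172) - 760623) = 1/((6 - 1*260172) - 760623) = 1/((6 - 260172) - 760623) = 1/(-260166 - 760623) = 1/(-1020789) = -1/1020789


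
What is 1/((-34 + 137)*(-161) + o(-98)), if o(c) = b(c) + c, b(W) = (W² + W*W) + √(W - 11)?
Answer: 2527/6385838 - I*√109/6385838 ≈ 0.00039572 - 1.6349e-6*I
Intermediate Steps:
b(W) = √(-11 + W) + 2*W² (b(W) = (W² + W²) + √(-11 + W) = 2*W² + √(-11 + W) = √(-11 + W) + 2*W²)
o(c) = c + √(-11 + c) + 2*c² (o(c) = (√(-11 + c) + 2*c²) + c = c + √(-11 + c) + 2*c²)
1/((-34 + 137)*(-161) + o(-98)) = 1/((-34 + 137)*(-161) + (-98 + √(-11 - 98) + 2*(-98)²)) = 1/(103*(-161) + (-98 + √(-109) + 2*9604)) = 1/(-16583 + (-98 + I*√109 + 19208)) = 1/(-16583 + (19110 + I*√109)) = 1/(2527 + I*√109)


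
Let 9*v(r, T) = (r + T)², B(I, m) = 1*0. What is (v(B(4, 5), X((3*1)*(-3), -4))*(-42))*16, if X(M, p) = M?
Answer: -6048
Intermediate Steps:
B(I, m) = 0
v(r, T) = (T + r)²/9 (v(r, T) = (r + T)²/9 = (T + r)²/9)
(v(B(4, 5), X((3*1)*(-3), -4))*(-42))*16 = ((((3*1)*(-3) + 0)²/9)*(-42))*16 = (((3*(-3) + 0)²/9)*(-42))*16 = (((-9 + 0)²/9)*(-42))*16 = (((⅑)*(-9)²)*(-42))*16 = (((⅑)*81)*(-42))*16 = (9*(-42))*16 = -378*16 = -6048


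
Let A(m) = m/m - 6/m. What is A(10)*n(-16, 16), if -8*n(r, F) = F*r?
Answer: 64/5 ≈ 12.800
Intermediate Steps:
n(r, F) = -F*r/8
A(m) = 1 - 6/m
A(10)*n(-16, 16) = ((-6 + 10)/10)*(-⅛*16*(-16)) = ((⅒)*4)*32 = (⅖)*32 = 64/5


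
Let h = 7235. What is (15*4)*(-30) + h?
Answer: 5435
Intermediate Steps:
(15*4)*(-30) + h = (15*4)*(-30) + 7235 = 60*(-30) + 7235 = -1800 + 7235 = 5435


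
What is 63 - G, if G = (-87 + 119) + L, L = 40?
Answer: -9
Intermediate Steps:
G = 72 (G = (-87 + 119) + 40 = 32 + 40 = 72)
63 - G = 63 - 1*72 = 63 - 72 = -9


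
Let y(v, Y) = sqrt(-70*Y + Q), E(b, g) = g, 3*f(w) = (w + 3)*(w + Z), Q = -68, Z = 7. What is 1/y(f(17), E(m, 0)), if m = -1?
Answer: -I*sqrt(17)/34 ≈ -0.12127*I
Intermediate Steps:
f(w) = (3 + w)*(7 + w)/3 (f(w) = ((w + 3)*(w + 7))/3 = ((3 + w)*(7 + w))/3 = (3 + w)*(7 + w)/3)
y(v, Y) = sqrt(-68 - 70*Y) (y(v, Y) = sqrt(-70*Y - 68) = sqrt(-68 - 70*Y))
1/y(f(17), E(m, 0)) = 1/(sqrt(-68 - 70*0)) = 1/(sqrt(-68 + 0)) = 1/(sqrt(-68)) = 1/(2*I*sqrt(17)) = -I*sqrt(17)/34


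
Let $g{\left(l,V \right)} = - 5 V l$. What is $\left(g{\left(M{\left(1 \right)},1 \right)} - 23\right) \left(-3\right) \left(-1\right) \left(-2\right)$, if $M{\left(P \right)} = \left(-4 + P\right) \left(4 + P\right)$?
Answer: $-312$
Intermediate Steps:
$g{\left(l,V \right)} = - 5 V l$
$\left(g{\left(M{\left(1 \right)},1 \right)} - 23\right) \left(-3\right) \left(-1\right) \left(-2\right) = \left(\left(-5\right) 1 \left(-16 + 1^{2}\right) - 23\right) \left(-3\right) \left(-1\right) \left(-2\right) = \left(\left(-5\right) 1 \left(-16 + 1\right) - 23\right) 3 \left(-2\right) = \left(\left(-5\right) 1 \left(-15\right) - 23\right) \left(-6\right) = \left(75 - 23\right) \left(-6\right) = 52 \left(-6\right) = -312$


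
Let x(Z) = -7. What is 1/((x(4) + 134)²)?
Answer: 1/16129 ≈ 6.2000e-5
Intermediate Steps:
1/((x(4) + 134)²) = 1/((-7 + 134)²) = 1/(127²) = 1/16129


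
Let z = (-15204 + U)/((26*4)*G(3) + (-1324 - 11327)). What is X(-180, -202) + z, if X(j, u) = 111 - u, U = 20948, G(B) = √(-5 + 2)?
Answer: 16677483531/53360083 - 597376*I*√3/160080249 ≈ 312.55 - 0.0064635*I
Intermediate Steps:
G(B) = I*√3 (G(B) = √(-3) = I*√3)
z = 5744/(-12651 + 104*I*√3) (z = (-15204 + 20948)/((26*4)*(I*√3) + (-1324 - 11327)) = 5744/(104*(I*√3) - 12651) = 5744/(104*I*√3 - 12651) = 5744/(-12651 + 104*I*√3) ≈ -0.45394 - 0.0064635*I)
X(-180, -202) + z = (111 - 1*(-202)) + (-24222448/53360083 - 597376*I*√3/160080249) = (111 + 202) + (-24222448/53360083 - 597376*I*√3/160080249) = 313 + (-24222448/53360083 - 597376*I*√3/160080249) = 16677483531/53360083 - 597376*I*√3/160080249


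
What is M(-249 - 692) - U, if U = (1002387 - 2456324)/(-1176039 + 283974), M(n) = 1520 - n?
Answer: 2193918028/892065 ≈ 2459.4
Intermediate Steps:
U = 1453937/892065 (U = -1453937/(-892065) = -1453937*(-1/892065) = 1453937/892065 ≈ 1.6299)
M(-249 - 692) - U = (1520 - (-249 - 692)) - 1*1453937/892065 = (1520 - 1*(-941)) - 1453937/892065 = (1520 + 941) - 1453937/892065 = 2461 - 1453937/892065 = 2193918028/892065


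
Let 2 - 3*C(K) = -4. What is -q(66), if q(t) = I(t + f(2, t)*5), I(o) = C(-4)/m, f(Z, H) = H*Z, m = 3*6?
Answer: -⅑ ≈ -0.11111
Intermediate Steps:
C(K) = 2 (C(K) = ⅔ - ⅓*(-4) = ⅔ + 4/3 = 2)
m = 18
I(o) = ⅑ (I(o) = 2/18 = 2*(1/18) = ⅑)
q(t) = ⅑
-q(66) = -1*⅑ = -⅑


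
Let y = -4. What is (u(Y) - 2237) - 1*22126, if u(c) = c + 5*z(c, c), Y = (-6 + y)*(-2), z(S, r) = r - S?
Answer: -24343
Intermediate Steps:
Y = 20 (Y = (-6 - 4)*(-2) = -10*(-2) = 20)
u(c) = c (u(c) = c + 5*(c - c) = c + 5*0 = c + 0 = c)
(u(Y) - 2237) - 1*22126 = (20 - 2237) - 1*22126 = -2217 - 22126 = -24343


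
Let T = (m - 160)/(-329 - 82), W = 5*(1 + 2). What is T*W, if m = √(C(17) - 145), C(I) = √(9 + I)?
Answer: 800/137 - 5*√(-145 + √26)/137 ≈ 5.8394 - 0.43168*I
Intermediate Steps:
m = √(-145 + √26) (m = √(√(9 + 17) - 145) = √(√26 - 145) = √(-145 + √26) ≈ 11.828*I)
W = 15 (W = 5*3 = 15)
T = 160/411 - √(-145 + √26)/411 (T = (√(-145 + √26) - 160)/(-329 - 82) = (-160 + √(-145 + √26))/(-411) = (-160 + √(-145 + √26))*(-1/411) = 160/411 - √(-145 + √26)/411 ≈ 0.38929 - 0.028779*I)
T*W = (160/411 - √(-145 + √26)/411)*15 = 800/137 - 5*√(-145 + √26)/137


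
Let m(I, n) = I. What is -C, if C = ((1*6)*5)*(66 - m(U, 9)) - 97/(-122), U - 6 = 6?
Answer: -197737/122 ≈ -1620.8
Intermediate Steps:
U = 12 (U = 6 + 6 = 12)
C = 197737/122 (C = ((1*6)*5)*(66 - 1*12) - 97/(-122) = (6*5)*(66 - 12) - 97*(-1/122) = 30*54 + 97/122 = 1620 + 97/122 = 197737/122 ≈ 1620.8)
-C = -1*197737/122 = -197737/122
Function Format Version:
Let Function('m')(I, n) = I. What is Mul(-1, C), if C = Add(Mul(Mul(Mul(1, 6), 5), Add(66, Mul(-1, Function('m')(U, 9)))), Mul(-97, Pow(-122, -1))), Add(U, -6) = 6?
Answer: Rational(-197737, 122) ≈ -1620.8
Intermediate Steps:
U = 12 (U = Add(6, 6) = 12)
C = Rational(197737, 122) (C = Add(Mul(Mul(Mul(1, 6), 5), Add(66, Mul(-1, 12))), Mul(-97, Pow(-122, -1))) = Add(Mul(Mul(6, 5), Add(66, -12)), Mul(-97, Rational(-1, 122))) = Add(Mul(30, 54), Rational(97, 122)) = Add(1620, Rational(97, 122)) = Rational(197737, 122) ≈ 1620.8)
Mul(-1, C) = Mul(-1, Rational(197737, 122)) = Rational(-197737, 122)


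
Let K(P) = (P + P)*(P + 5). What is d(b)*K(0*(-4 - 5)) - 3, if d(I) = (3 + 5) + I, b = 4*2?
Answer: -3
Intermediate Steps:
b = 8
d(I) = 8 + I
K(P) = 2*P*(5 + P) (K(P) = (2*P)*(5 + P) = 2*P*(5 + P))
d(b)*K(0*(-4 - 5)) - 3 = (8 + 8)*(2*(0*(-4 - 5))*(5 + 0*(-4 - 5))) - 3 = 16*(2*(0*(-9))*(5 + 0*(-9))) - 3 = 16*(2*0*(5 + 0)) - 3 = 16*(2*0*5) - 3 = 16*0 - 3 = 0 - 3 = -3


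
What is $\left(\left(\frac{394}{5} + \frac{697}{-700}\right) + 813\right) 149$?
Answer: $\frac{92910887}{700} \approx 1.3273 \cdot 10^{5}$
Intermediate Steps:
$\left(\left(\frac{394}{5} + \frac{697}{-700}\right) + 813\right) 149 = \left(\left(394 \cdot \frac{1}{5} + 697 \left(- \frac{1}{700}\right)\right) + 813\right) 149 = \left(\left(\frac{394}{5} - \frac{697}{700}\right) + 813\right) 149 = \left(\frac{54463}{700} + 813\right) 149 = \frac{623563}{700} \cdot 149 = \frac{92910887}{700}$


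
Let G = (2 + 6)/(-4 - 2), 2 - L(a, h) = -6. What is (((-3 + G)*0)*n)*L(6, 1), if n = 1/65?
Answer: 0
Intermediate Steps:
L(a, h) = 8 (L(a, h) = 2 - 1*(-6) = 2 + 6 = 8)
G = -4/3 (G = 8/(-6) = 8*(-⅙) = -4/3 ≈ -1.3333)
n = 1/65 ≈ 0.015385
(((-3 + G)*0)*n)*L(6, 1) = (((-3 - 4/3)*0)*(1/65))*8 = (-13/3*0*(1/65))*8 = (0*(1/65))*8 = 0*8 = 0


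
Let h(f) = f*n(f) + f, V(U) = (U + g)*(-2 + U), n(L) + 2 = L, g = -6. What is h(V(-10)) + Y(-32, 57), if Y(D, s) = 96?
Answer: 36768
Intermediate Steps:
n(L) = -2 + L
V(U) = (-6 + U)*(-2 + U) (V(U) = (U - 6)*(-2 + U) = (-6 + U)*(-2 + U))
h(f) = f + f*(-2 + f) (h(f) = f*(-2 + f) + f = f + f*(-2 + f))
h(V(-10)) + Y(-32, 57) = (12 + (-10)**2 - 8*(-10))*(-1 + (12 + (-10)**2 - 8*(-10))) + 96 = (12 + 100 + 80)*(-1 + (12 + 100 + 80)) + 96 = 192*(-1 + 192) + 96 = 192*191 + 96 = 36672 + 96 = 36768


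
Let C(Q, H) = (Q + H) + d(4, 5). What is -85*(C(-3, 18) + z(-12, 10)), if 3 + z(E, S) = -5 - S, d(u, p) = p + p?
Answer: -595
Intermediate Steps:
d(u, p) = 2*p
C(Q, H) = 10 + H + Q (C(Q, H) = (Q + H) + 2*5 = (H + Q) + 10 = 10 + H + Q)
z(E, S) = -8 - S (z(E, S) = -3 + (-5 - S) = -8 - S)
-85*(C(-3, 18) + z(-12, 10)) = -85*((10 + 18 - 3) + (-8 - 1*10)) = -85*(25 + (-8 - 10)) = -85*(25 - 18) = -85*7 = -595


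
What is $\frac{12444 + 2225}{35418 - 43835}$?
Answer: $- \frac{14669}{8417} \approx -1.7428$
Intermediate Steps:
$\frac{12444 + 2225}{35418 - 43835} = \frac{14669}{-8417} = 14669 \left(- \frac{1}{8417}\right) = - \frac{14669}{8417}$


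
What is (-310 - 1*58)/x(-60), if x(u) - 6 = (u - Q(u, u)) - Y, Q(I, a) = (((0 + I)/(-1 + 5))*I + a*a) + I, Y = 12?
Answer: 184/2253 ≈ 0.081669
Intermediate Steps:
Q(I, a) = I + a² + I²/4 (Q(I, a) = ((I/4)*I + a²) + I = (I²/4 + a²) + I = (a² + I²/4) + I = I + a² + I²/4)
x(u) = -6 - 5*u²/4 (x(u) = 6 + ((u - (u + u² + u²/4)) - 1*12) = 6 + ((u - (u + 5*u²/4)) - 12) = 6 + ((u + (-u - 5*u²/4)) - 12) = 6 + (-5*u²/4 - 12) = 6 + (-12 - 5*u²/4) = -6 - 5*u²/4)
(-310 - 1*58)/x(-60) = (-310 - 1*58)/(-6 - 5/4*(-60)²) = (-310 - 58)/(-6 - 5/4*3600) = -368/(-6 - 4500) = -368/(-4506) = -368*(-1/4506) = 184/2253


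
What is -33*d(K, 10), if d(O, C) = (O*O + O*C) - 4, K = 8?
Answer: -4620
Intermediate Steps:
d(O, C) = -4 + O² + C*O (d(O, C) = (O² + C*O) - 4 = -4 + O² + C*O)
-33*d(K, 10) = -33*(-4 + 8² + 10*8) = -33*(-4 + 64 + 80) = -33*140 = -4620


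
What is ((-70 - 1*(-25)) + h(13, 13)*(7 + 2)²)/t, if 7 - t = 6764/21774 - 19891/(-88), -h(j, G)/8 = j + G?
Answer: 851812632/11060239 ≈ 77.016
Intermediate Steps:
h(j, G) = -8*G - 8*j (h(j, G) = -8*(j + G) = -8*(G + j) = -8*G - 8*j)
t = -11060239/50424 (t = 7 - (6764/21774 - 19891/(-88)) = 7 - (6764*(1/21774) - 19891*(-1/88)) = 7 - (178/573 + 19891/88) = 7 - 1*11413207/50424 = 7 - 11413207/50424 = -11060239/50424 ≈ -219.34)
((-70 - 1*(-25)) + h(13, 13)*(7 + 2)²)/t = ((-70 - 1*(-25)) + (-8*13 - 8*13)*(7 + 2)²)/(-11060239/50424) = ((-70 + 25) + (-104 - 104)*9²)*(-50424/11060239) = (-45 - 208*81)*(-50424/11060239) = (-45 - 16848)*(-50424/11060239) = -16893*(-50424/11060239) = 851812632/11060239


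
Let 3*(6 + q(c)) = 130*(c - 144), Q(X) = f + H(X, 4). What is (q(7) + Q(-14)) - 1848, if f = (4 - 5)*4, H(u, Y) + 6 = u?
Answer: -23444/3 ≈ -7814.7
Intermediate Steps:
H(u, Y) = -6 + u
f = -4 (f = -1*4 = -4)
Q(X) = -10 + X (Q(X) = -4 + (-6 + X) = -10 + X)
q(c) = -6246 + 130*c/3 (q(c) = -6 + (130*(c - 144))/3 = -6 + (130*(-144 + c))/3 = -6 + (-18720 + 130*c)/3 = -6 + (-6240 + 130*c/3) = -6246 + 130*c/3)
(q(7) + Q(-14)) - 1848 = ((-6246 + (130/3)*7) + (-10 - 14)) - 1848 = ((-6246 + 910/3) - 24) - 1848 = (-17828/3 - 24) - 1848 = -17900/3 - 1848 = -23444/3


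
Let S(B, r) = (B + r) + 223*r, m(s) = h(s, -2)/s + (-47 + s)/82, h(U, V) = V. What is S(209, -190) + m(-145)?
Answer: -251790533/5945 ≈ -42353.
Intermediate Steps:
m(s) = -47/82 - 2/s + s/82 (m(s) = -2/s + (-47 + s)/82 = -2/s + (-47 + s)*(1/82) = -2/s + (-47/82 + s/82) = -47/82 - 2/s + s/82)
S(B, r) = B + 224*r
S(209, -190) + m(-145) = (209 + 224*(-190)) + (1/82)*(-164 - 145*(-47 - 145))/(-145) = (209 - 42560) + (1/82)*(-1/145)*(-164 - 145*(-192)) = -42351 + (1/82)*(-1/145)*(-164 + 27840) = -42351 + (1/82)*(-1/145)*27676 = -42351 - 13838/5945 = -251790533/5945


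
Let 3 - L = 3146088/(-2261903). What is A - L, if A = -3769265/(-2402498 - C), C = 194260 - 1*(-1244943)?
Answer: -29629282655402/8689555017003 ≈ -3.4098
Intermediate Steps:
C = 1439203 (C = 194260 + 1244943 = 1439203)
L = 9931797/2261903 (L = 3 - 3146088/(-2261903) = 3 - 3146088*(-1)/2261903 = 3 - 1*(-3146088/2261903) = 3 + 3146088/2261903 = 9931797/2261903 ≈ 4.3909)
A = 3769265/3841701 (A = -3769265/(-2402498 - 1*1439203) = -3769265/(-2402498 - 1439203) = -3769265/(-3841701) = -3769265*(-1/3841701) = 3769265/3841701 ≈ 0.98114)
A - L = 3769265/3841701 - 1*9931797/2261903 = 3769265/3841701 - 9931797/2261903 = -29629282655402/8689555017003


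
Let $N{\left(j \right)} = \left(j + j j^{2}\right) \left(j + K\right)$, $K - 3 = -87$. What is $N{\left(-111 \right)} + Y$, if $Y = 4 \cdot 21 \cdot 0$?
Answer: $266709690$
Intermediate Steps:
$K = -84$ ($K = 3 - 87 = -84$)
$Y = 0$ ($Y = 84 \cdot 0 = 0$)
$N{\left(j \right)} = \left(-84 + j\right) \left(j + j^{3}\right)$ ($N{\left(j \right)} = \left(j + j j^{2}\right) \left(j - 84\right) = \left(j + j^{3}\right) \left(-84 + j\right) = \left(-84 + j\right) \left(j + j^{3}\right)$)
$N{\left(-111 \right)} + Y = - 111 \left(-84 - 111 + \left(-111\right)^{3} - 84 \left(-111\right)^{2}\right) + 0 = - 111 \left(-84 - 111 - 1367631 - 1034964\right) + 0 = \left(-111\right) \left(-2402790\right) + 0 = 266709690 + 0 = 266709690$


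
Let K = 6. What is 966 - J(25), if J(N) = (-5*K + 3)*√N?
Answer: 1101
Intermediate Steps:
J(N) = -27*√N (J(N) = (-5*6 + 3)*√N = (-30 + 3)*√N = -27*√N)
966 - J(25) = 966 - (-27)*√25 = 966 - (-27)*5 = 966 - 1*(-135) = 966 + 135 = 1101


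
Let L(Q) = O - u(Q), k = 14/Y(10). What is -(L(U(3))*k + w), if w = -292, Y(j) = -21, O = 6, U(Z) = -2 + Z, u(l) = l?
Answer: 886/3 ≈ 295.33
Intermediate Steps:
k = -⅔ (k = 14/(-21) = 14*(-1/21) = -⅔ ≈ -0.66667)
L(Q) = 6 - Q
-(L(U(3))*k + w) = -((6 - (-2 + 3))*(-⅔) - 292) = -((6 - 1*1)*(-⅔) - 292) = -((6 - 1)*(-⅔) - 292) = -(5*(-⅔) - 292) = -(-10/3 - 292) = -1*(-886/3) = 886/3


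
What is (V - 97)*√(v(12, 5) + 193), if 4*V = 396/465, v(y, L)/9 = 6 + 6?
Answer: -15002*√301/155 ≈ -1679.2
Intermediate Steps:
v(y, L) = 108 (v(y, L) = 9*(6 + 6) = 9*12 = 108)
V = 33/155 (V = (396/465)/4 = (396*(1/465))/4 = (¼)*(132/155) = 33/155 ≈ 0.21290)
(V - 97)*√(v(12, 5) + 193) = (33/155 - 97)*√(108 + 193) = -15002*√301/155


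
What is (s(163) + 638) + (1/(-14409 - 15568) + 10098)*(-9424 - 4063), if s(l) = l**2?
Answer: -4081803772576/29977 ≈ -1.3616e+8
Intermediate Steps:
(s(163) + 638) + (1/(-14409 - 15568) + 10098)*(-9424 - 4063) = (163**2 + 638) + (1/(-14409 - 15568) + 10098)*(-9424 - 4063) = (26569 + 638) + (1/(-29977) + 10098)*(-13487) = 27207 + (-1/29977 + 10098)*(-13487) = 27207 + (302707745/29977)*(-13487) = 27207 - 4082619356815/29977 = -4081803772576/29977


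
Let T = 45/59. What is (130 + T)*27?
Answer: 208305/59 ≈ 3530.6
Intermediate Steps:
T = 45/59 (T = 45*(1/59) = 45/59 ≈ 0.76271)
(130 + T)*27 = (130 + 45/59)*27 = (7715/59)*27 = 208305/59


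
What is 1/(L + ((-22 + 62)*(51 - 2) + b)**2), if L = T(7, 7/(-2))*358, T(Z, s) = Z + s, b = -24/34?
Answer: 289/1109784981 ≈ 2.6041e-7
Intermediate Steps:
b = -12/17 (b = -24*1/34 = -12/17 ≈ -0.70588)
L = 1253 (L = (7 + 7/(-2))*358 = (7 + 7*(-1/2))*358 = (7 - 7/2)*358 = (7/2)*358 = 1253)
1/(L + ((-22 + 62)*(51 - 2) + b)**2) = 1/(1253 + ((-22 + 62)*(51 - 2) - 12/17)**2) = 1/(1253 + (40*49 - 12/17)**2) = 1/(1253 + (1960 - 12/17)**2) = 1/(1253 + (33308/17)**2) = 1/(1253 + 1109422864/289) = 1/(1109784981/289) = 289/1109784981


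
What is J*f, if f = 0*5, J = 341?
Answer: 0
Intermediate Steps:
f = 0
J*f = 341*0 = 0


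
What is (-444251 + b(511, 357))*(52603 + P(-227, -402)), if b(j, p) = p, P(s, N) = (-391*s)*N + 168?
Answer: 15814852572442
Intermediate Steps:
P(s, N) = 168 - 391*N*s (P(s, N) = -391*N*s + 168 = 168 - 391*N*s)
(-444251 + b(511, 357))*(52603 + P(-227, -402)) = (-444251 + 357)*(52603 + (168 - 391*(-402)*(-227))) = -443894*(52603 + (168 - 35680314)) = -443894*(52603 - 35680146) = -443894*(-35627543) = 15814852572442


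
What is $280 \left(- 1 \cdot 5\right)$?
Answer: $-1400$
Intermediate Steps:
$280 \left(- 1 \cdot 5\right) = 280 \left(\left(-1\right) 5\right) = 280 \left(-5\right) = -1400$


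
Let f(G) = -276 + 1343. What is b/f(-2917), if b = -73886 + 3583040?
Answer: 319014/97 ≈ 3288.8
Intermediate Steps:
f(G) = 1067
b = 3509154
b/f(-2917) = 3509154/1067 = 3509154*(1/1067) = 319014/97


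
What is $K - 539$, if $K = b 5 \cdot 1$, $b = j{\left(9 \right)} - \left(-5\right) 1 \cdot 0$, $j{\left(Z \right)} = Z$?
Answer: $-494$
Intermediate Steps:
$b = 9$ ($b = 9 - \left(-5\right) 1 \cdot 0 = 9 - \left(-5\right) 0 = 9 - 0 = 9 + 0 = 9$)
$K = 45$ ($K = 9 \cdot 5 \cdot 1 = 9 \cdot 5 = 45$)
$K - 539 = 45 - 539 = -494$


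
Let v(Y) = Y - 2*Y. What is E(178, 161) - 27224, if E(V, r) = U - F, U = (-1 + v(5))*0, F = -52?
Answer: -27172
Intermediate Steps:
v(Y) = -Y
U = 0 (U = (-1 - 1*5)*0 = (-1 - 5)*0 = -6*0 = 0)
E(V, r) = 52 (E(V, r) = 0 - 1*(-52) = 0 + 52 = 52)
E(178, 161) - 27224 = 52 - 27224 = -27172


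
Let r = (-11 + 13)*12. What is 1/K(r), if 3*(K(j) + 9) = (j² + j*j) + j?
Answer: 1/383 ≈ 0.0026110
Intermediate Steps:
r = 24 (r = 2*12 = 24)
K(j) = -9 + j/3 + 2*j²/3 (K(j) = -9 + ((j² + j*j) + j)/3 = -9 + ((j² + j²) + j)/3 = -9 + (2*j² + j)/3 = -9 + (j + 2*j²)/3 = -9 + (j/3 + 2*j²/3) = -9 + j/3 + 2*j²/3)
1/K(r) = 1/(-9 + (⅓)*24 + (⅔)*24²) = 1/(-9 + 8 + (⅔)*576) = 1/(-9 + 8 + 384) = 1/383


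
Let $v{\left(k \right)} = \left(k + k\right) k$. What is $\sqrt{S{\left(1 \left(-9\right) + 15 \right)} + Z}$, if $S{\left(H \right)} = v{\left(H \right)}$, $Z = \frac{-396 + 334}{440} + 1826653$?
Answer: $\frac{\sqrt{22103370795}}{110} \approx 1351.6$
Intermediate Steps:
$v{\left(k \right)} = 2 k^{2}$ ($v{\left(k \right)} = 2 k k = 2 k^{2}$)
$Z = \frac{401863629}{220}$ ($Z = \left(-62\right) \frac{1}{440} + 1826653 = - \frac{31}{220} + 1826653 = \frac{401863629}{220} \approx 1.8267 \cdot 10^{6}$)
$S{\left(H \right)} = 2 H^{2}$
$\sqrt{S{\left(1 \left(-9\right) + 15 \right)} + Z} = \sqrt{2 \left(1 \left(-9\right) + 15\right)^{2} + \frac{401863629}{220}} = \sqrt{2 \left(-9 + 15\right)^{2} + \frac{401863629}{220}} = \sqrt{2 \cdot 6^{2} + \frac{401863629}{220}} = \sqrt{2 \cdot 36 + \frac{401863629}{220}} = \sqrt{72 + \frac{401863629}{220}} = \sqrt{\frac{401879469}{220}} = \frac{\sqrt{22103370795}}{110}$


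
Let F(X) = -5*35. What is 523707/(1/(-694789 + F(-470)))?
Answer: -363957511548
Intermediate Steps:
F(X) = -175
523707/(1/(-694789 + F(-470))) = 523707/(1/(-694789 - 175)) = 523707/(1/(-694964)) = 523707/(-1/694964) = 523707*(-694964) = -363957511548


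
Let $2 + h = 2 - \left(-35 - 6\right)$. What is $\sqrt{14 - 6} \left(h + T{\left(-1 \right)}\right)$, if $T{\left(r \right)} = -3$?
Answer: $76 \sqrt{2} \approx 107.48$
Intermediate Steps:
$h = 41$ ($h = -2 + \left(2 - \left(-35 - 6\right)\right) = -2 + \left(2 - -41\right) = -2 + \left(2 + 41\right) = -2 + 43 = 41$)
$\sqrt{14 - 6} \left(h + T{\left(-1 \right)}\right) = \sqrt{14 - 6} \left(41 - 3\right) = \sqrt{8} \cdot 38 = 2 \sqrt{2} \cdot 38 = 76 \sqrt{2}$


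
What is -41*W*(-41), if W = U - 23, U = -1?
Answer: -40344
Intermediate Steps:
W = -24 (W = -1 - 23 = -24)
-41*W*(-41) = -41*(-24)*(-41) = 984*(-41) = -40344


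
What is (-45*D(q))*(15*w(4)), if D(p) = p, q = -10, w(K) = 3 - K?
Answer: -6750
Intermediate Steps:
(-45*D(q))*(15*w(4)) = (-45*(-10))*(15*(3 - 1*4)) = 450*(15*(3 - 4)) = 450*(15*(-1)) = 450*(-15) = -6750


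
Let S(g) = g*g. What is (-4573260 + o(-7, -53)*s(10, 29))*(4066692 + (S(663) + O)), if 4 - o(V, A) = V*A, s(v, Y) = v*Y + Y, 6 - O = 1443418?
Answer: -14365781738717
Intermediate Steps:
O = -1443412 (O = 6 - 1*1443418 = 6 - 1443418 = -1443412)
S(g) = g**2
s(v, Y) = Y + Y*v (s(v, Y) = Y*v + Y = Y + Y*v)
o(V, A) = 4 - A*V (o(V, A) = 4 - V*A = 4 - A*V)
(-4573260 + o(-7, -53)*s(10, 29))*(4066692 + (S(663) + O)) = (-4573260 + (4 - 1*(-53)*(-7))*(29*(1 + 10)))*(4066692 + (663**2 - 1443412)) = (-4573260 + (4 - 371)*(29*11))*(4066692 + (439569 - 1443412)) = (-4573260 - 367*319)*(4066692 - 1003843) = (-4573260 - 117073)*3062849 = -4690333*3062849 = -14365781738717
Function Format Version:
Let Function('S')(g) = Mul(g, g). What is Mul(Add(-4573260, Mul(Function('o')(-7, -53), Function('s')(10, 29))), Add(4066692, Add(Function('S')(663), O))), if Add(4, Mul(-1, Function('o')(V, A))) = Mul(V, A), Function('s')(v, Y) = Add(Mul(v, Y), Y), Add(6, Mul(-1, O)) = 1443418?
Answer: -14365781738717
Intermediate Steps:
O = -1443412 (O = Add(6, Mul(-1, 1443418)) = Add(6, -1443418) = -1443412)
Function('S')(g) = Pow(g, 2)
Function('s')(v, Y) = Add(Y, Mul(Y, v)) (Function('s')(v, Y) = Add(Mul(Y, v), Y) = Add(Y, Mul(Y, v)))
Function('o')(V, A) = Add(4, Mul(-1, A, V)) (Function('o')(V, A) = Add(4, Mul(-1, Mul(V, A))) = Add(4, Mul(-1, Mul(A, V))) = Add(4, Mul(-1, A, V)))
Mul(Add(-4573260, Mul(Function('o')(-7, -53), Function('s')(10, 29))), Add(4066692, Add(Function('S')(663), O))) = Mul(Add(-4573260, Mul(Add(4, Mul(-1, -53, -7)), Mul(29, Add(1, 10)))), Add(4066692, Add(Pow(663, 2), -1443412))) = Mul(Add(-4573260, Mul(Add(4, -371), Mul(29, 11))), Add(4066692, Add(439569, -1443412))) = Mul(Add(-4573260, Mul(-367, 319)), Add(4066692, -1003843)) = Mul(Add(-4573260, -117073), 3062849) = Mul(-4690333, 3062849) = -14365781738717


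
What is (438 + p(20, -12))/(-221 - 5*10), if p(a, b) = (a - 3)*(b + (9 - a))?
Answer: -47/271 ≈ -0.17343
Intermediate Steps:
p(a, b) = (-3 + a)*(9 + b - a)
(438 + p(20, -12))/(-221 - 5*10) = (438 + (-27 - 1*20² - 3*(-12) + 12*20 + 20*(-12)))/(-221 - 5*10) = (438 + (-27 - 1*400 + 36 + 240 - 240))/(-221 - 50) = (438 + (-27 - 400 + 36 + 240 - 240))/(-271) = (438 - 391)*(-1/271) = 47*(-1/271) = -47/271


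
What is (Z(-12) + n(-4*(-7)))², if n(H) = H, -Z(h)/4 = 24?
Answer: 4624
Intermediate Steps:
Z(h) = -96 (Z(h) = -4*24 = -96)
(Z(-12) + n(-4*(-7)))² = (-96 - 4*(-7))² = (-96 + 28)² = (-68)² = 4624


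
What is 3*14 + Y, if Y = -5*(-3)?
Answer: 57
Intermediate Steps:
Y = 15
3*14 + Y = 3*14 + 15 = 42 + 15 = 57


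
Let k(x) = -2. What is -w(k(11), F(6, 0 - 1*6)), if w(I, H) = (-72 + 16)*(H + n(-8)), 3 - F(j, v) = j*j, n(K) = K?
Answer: -2296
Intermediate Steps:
F(j, v) = 3 - j² (F(j, v) = 3 - j*j = 3 - j²)
w(I, H) = 448 - 56*H (w(I, H) = (-72 + 16)*(H - 8) = -56*(-8 + H) = 448 - 56*H)
-w(k(11), F(6, 0 - 1*6)) = -(448 - 56*(3 - 1*6²)) = -(448 - 56*(3 - 1*36)) = -(448 - 56*(3 - 36)) = -(448 - 56*(-33)) = -(448 + 1848) = -1*2296 = -2296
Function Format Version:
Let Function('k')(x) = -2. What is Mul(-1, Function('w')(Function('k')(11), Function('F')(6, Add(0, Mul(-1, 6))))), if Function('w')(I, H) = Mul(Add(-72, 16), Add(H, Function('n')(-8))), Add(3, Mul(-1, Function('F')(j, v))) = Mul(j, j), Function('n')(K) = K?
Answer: -2296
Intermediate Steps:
Function('F')(j, v) = Add(3, Mul(-1, Pow(j, 2))) (Function('F')(j, v) = Add(3, Mul(-1, Mul(j, j))) = Add(3, Mul(-1, Pow(j, 2))))
Function('w')(I, H) = Add(448, Mul(-56, H)) (Function('w')(I, H) = Mul(Add(-72, 16), Add(H, -8)) = Mul(-56, Add(-8, H)) = Add(448, Mul(-56, H)))
Mul(-1, Function('w')(Function('k')(11), Function('F')(6, Add(0, Mul(-1, 6))))) = Mul(-1, Add(448, Mul(-56, Add(3, Mul(-1, Pow(6, 2)))))) = Mul(-1, Add(448, Mul(-56, Add(3, Mul(-1, 36))))) = Mul(-1, Add(448, Mul(-56, Add(3, -36)))) = Mul(-1, Add(448, Mul(-56, -33))) = Mul(-1, Add(448, 1848)) = Mul(-1, 2296) = -2296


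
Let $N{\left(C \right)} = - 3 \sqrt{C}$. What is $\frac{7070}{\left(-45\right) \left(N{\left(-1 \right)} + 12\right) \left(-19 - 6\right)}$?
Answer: $\frac{5656}{11475} + \frac{1414 i}{11475} \approx 0.4929 + 0.12322 i$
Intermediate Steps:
$\frac{7070}{\left(-45\right) \left(N{\left(-1 \right)} + 12\right) \left(-19 - 6\right)} = \frac{7070}{\left(-45\right) \left(- 3 \sqrt{-1} + 12\right) \left(-19 - 6\right)} = \frac{7070}{\left(-45\right) \left(- 3 i + 12\right) \left(-25\right)} = \frac{7070}{\left(-45\right) \left(12 - 3 i\right) \left(-25\right)} = \frac{7070}{\left(-45\right) \left(-300 + 75 i\right)} = \frac{7070}{13500 - 3375 i} = 7070 \frac{13500 + 3375 i}{193640625} = \frac{1414 \left(13500 + 3375 i\right)}{38728125}$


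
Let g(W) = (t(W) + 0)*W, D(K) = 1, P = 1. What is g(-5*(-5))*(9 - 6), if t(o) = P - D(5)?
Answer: 0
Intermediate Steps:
t(o) = 0 (t(o) = 1 - 1*1 = 1 - 1 = 0)
g(W) = 0 (g(W) = (0 + 0)*W = 0*W = 0)
g(-5*(-5))*(9 - 6) = 0*(9 - 6) = 0*3 = 0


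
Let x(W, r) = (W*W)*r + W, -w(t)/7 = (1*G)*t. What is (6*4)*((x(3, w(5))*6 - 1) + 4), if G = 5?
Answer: -226296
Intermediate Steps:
w(t) = -35*t (w(t) = -7*1*5*t = -35*t)
x(W, r) = W + r*W² (x(W, r) = W²*r + W = r*W² + W = W + r*W²)
(6*4)*((x(3, w(5))*6 - 1) + 4) = (6*4)*(((3*(1 + 3*(-35*5)))*6 - 1) + 4) = 24*(((3*(1 + 3*(-175)))*6 - 1) + 4) = 24*(((3*(1 - 525))*6 - 1) + 4) = 24*(((3*(-524))*6 - 1) + 4) = 24*((-1572*6 - 1) + 4) = 24*((-9432 - 1) + 4) = 24*(-9433 + 4) = 24*(-9429) = -226296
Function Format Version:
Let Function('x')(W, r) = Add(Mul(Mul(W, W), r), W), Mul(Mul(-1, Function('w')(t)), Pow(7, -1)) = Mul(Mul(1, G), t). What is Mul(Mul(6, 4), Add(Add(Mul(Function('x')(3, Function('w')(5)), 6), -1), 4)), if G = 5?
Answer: -226296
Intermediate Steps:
Function('w')(t) = Mul(-35, t) (Function('w')(t) = Mul(-7, Mul(Mul(1, 5), t)) = Mul(-7, Mul(5, t)) = Mul(-35, t))
Function('x')(W, r) = Add(W, Mul(r, Pow(W, 2))) (Function('x')(W, r) = Add(Mul(Pow(W, 2), r), W) = Add(Mul(r, Pow(W, 2)), W) = Add(W, Mul(r, Pow(W, 2))))
Mul(Mul(6, 4), Add(Add(Mul(Function('x')(3, Function('w')(5)), 6), -1), 4)) = Mul(Mul(6, 4), Add(Add(Mul(Mul(3, Add(1, Mul(3, Mul(-35, 5)))), 6), -1), 4)) = Mul(24, Add(Add(Mul(Mul(3, Add(1, Mul(3, -175))), 6), -1), 4)) = Mul(24, Add(Add(Mul(Mul(3, Add(1, -525)), 6), -1), 4)) = Mul(24, Add(Add(Mul(Mul(3, -524), 6), -1), 4)) = Mul(24, Add(Add(Mul(-1572, 6), -1), 4)) = Mul(24, Add(Add(-9432, -1), 4)) = Mul(24, Add(-9433, 4)) = Mul(24, -9429) = -226296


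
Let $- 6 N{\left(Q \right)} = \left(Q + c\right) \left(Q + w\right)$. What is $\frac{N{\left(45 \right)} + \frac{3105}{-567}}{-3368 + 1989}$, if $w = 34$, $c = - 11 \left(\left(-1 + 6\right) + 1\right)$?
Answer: $- \frac{11383}{57918} \approx -0.19654$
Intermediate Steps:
$c = -66$ ($c = - 11 \left(5 + 1\right) = \left(-11\right) 6 = -66$)
$N{\left(Q \right)} = - \frac{\left(-66 + Q\right) \left(34 + Q\right)}{6}$ ($N{\left(Q \right)} = - \frac{\left(Q - 66\right) \left(Q + 34\right)}{6} = - \frac{\left(-66 + Q\right) \left(34 + Q\right)}{6}$)
$\frac{N{\left(45 \right)} + \frac{3105}{-567}}{-3368 + 1989} = \frac{\left(374 - \frac{45^{2}}{6} + \frac{16}{3} \cdot 45\right) + \frac{3105}{-567}}{-3368 + 1989} = \frac{\left(374 - \frac{675}{2} + 240\right) + 3105 \left(- \frac{1}{567}\right)}{-1379} = \left(\left(374 - \frac{675}{2} + 240\right) - \frac{115}{21}\right) \left(- \frac{1}{1379}\right) = \left(\frac{553}{2} - \frac{115}{21}\right) \left(- \frac{1}{1379}\right) = \frac{11383}{42} \left(- \frac{1}{1379}\right) = - \frac{11383}{57918}$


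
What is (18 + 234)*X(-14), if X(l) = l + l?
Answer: -7056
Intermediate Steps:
X(l) = 2*l
(18 + 234)*X(-14) = (18 + 234)*(2*(-14)) = 252*(-28) = -7056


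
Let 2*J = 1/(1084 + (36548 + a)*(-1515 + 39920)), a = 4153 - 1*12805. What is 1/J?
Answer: 2142693928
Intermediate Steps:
a = -8652 (a = 4153 - 12805 = -8652)
J = 1/2142693928 (J = 1/(2*(1084 + (36548 - 8652)*(-1515 + 39920))) = 1/(2*(1084 + 27896*38405)) = 1/(2*(1084 + 1071345880)) = (½)/1071346964 = (½)*(1/1071346964) = 1/2142693928 ≈ 4.6670e-10)
1/J = 1/(1/2142693928) = 2142693928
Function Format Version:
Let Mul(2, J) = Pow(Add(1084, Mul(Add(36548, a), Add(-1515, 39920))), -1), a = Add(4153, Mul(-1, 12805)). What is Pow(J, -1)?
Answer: 2142693928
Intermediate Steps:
a = -8652 (a = Add(4153, -12805) = -8652)
J = Rational(1, 2142693928) (J = Mul(Rational(1, 2), Pow(Add(1084, Mul(Add(36548, -8652), Add(-1515, 39920))), -1)) = Mul(Rational(1, 2), Pow(Add(1084, Mul(27896, 38405)), -1)) = Mul(Rational(1, 2), Pow(Add(1084, 1071345880), -1)) = Mul(Rational(1, 2), Pow(1071346964, -1)) = Mul(Rational(1, 2), Rational(1, 1071346964)) = Rational(1, 2142693928) ≈ 4.6670e-10)
Pow(J, -1) = Pow(Rational(1, 2142693928), -1) = 2142693928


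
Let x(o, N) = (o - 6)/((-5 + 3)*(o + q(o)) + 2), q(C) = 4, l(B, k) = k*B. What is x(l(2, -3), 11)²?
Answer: 4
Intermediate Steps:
l(B, k) = B*k
x(o, N) = (-6 + o)/(-6 - 2*o) (x(o, N) = (o - 6)/((-5 + 3)*(o + 4) + 2) = (-6 + o)/(-2*(4 + o) + 2) = (-6 + o)/((-8 - 2*o) + 2) = (-6 + o)/(-6 - 2*o))
x(l(2, -3), 11)² = ((6 - 2*(-3))/(2*(3 + 2*(-3))))² = ((6 - 1*(-6))/(2*(3 - 6)))² = ((½)*(6 + 6)/(-3))² = ((½)*(-⅓)*12)² = (-2)² = 4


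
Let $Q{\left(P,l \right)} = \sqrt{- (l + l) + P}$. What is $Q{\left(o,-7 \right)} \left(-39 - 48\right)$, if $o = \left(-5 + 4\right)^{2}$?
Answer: $- 87 \sqrt{15} \approx -336.95$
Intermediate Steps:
$o = 1$ ($o = \left(-1\right)^{2} = 1$)
$Q{\left(P,l \right)} = \sqrt{P - 2 l}$ ($Q{\left(P,l \right)} = \sqrt{- 2 l + P} = \sqrt{P - 2 l}$)
$Q{\left(o,-7 \right)} \left(-39 - 48\right) = \sqrt{1 - -14} \left(-39 - 48\right) = \sqrt{1 + 14} \left(-87\right) = \sqrt{15} \left(-87\right) = - 87 \sqrt{15}$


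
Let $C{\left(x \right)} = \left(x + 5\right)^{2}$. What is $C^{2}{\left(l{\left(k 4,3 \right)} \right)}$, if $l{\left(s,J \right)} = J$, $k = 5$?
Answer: $4096$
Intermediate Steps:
$C{\left(x \right)} = \left(5 + x\right)^{2}$
$C^{2}{\left(l{\left(k 4,3 \right)} \right)} = \left(\left(5 + 3\right)^{2}\right)^{2} = \left(8^{2}\right)^{2} = 64^{2} = 4096$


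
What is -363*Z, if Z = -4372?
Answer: 1587036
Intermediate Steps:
-363*Z = -363*(-4372) = 1587036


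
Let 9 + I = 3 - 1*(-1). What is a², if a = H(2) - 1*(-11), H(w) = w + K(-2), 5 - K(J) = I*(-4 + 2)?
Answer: 64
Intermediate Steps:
I = -5 (I = -9 + (3 - 1*(-1)) = -9 + (3 + 1) = -9 + 4 = -5)
K(J) = -5 (K(J) = 5 - (-5)*(-4 + 2) = 5 - (-5)*(-2) = 5 - 1*10 = 5 - 10 = -5)
H(w) = -5 + w (H(w) = w - 5 = -5 + w)
a = 8 (a = (-5 + 2) - 1*(-11) = -3 + 11 = 8)
a² = 8² = 64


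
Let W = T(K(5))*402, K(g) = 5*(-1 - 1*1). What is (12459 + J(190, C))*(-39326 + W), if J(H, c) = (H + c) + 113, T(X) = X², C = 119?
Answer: 11257994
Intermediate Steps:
K(g) = -10 (K(g) = 5*(-1 - 1) = 5*(-2) = -10)
J(H, c) = 113 + H + c
W = 40200 (W = (-10)²*402 = 100*402 = 40200)
(12459 + J(190, C))*(-39326 + W) = (12459 + (113 + 190 + 119))*(-39326 + 40200) = (12459 + 422)*874 = 12881*874 = 11257994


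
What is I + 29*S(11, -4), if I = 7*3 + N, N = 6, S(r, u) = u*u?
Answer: 491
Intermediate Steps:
S(r, u) = u²
I = 27 (I = 7*3 + 6 = 21 + 6 = 27)
I + 29*S(11, -4) = 27 + 29*(-4)² = 27 + 29*16 = 27 + 464 = 491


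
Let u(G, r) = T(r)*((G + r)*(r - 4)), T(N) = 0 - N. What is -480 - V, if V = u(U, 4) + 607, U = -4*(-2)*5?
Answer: -1087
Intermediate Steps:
U = 40 (U = 8*5 = 40)
T(N) = -N
u(G, r) = -r*(-4 + r)*(G + r) (u(G, r) = (-r)*((G + r)*(r - 4)) = (-r)*((G + r)*(-4 + r)) = (-r)*((-4 + r)*(G + r)) = -r*(-4 + r)*(G + r))
V = 607 (V = 4*(-1*4² + 4*40 + 4*4 - 1*40*4) + 607 = 4*(-1*16 + 160 + 16 - 160) + 607 = 4*(-16 + 160 + 16 - 160) + 607 = 4*0 + 607 = 0 + 607 = 607)
-480 - V = -480 - 1*607 = -480 - 607 = -1087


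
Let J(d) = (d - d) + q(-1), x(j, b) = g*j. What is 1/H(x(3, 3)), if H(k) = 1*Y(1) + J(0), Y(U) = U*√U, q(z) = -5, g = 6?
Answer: -¼ ≈ -0.25000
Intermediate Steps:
Y(U) = U^(3/2)
x(j, b) = 6*j
J(d) = -5 (J(d) = (d - d) - 5 = 0 - 5 = -5)
H(k) = -4 (H(k) = 1*1^(3/2) - 5 = 1*1 - 5 = 1 - 5 = -4)
1/H(x(3, 3)) = 1/(-4) = -¼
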